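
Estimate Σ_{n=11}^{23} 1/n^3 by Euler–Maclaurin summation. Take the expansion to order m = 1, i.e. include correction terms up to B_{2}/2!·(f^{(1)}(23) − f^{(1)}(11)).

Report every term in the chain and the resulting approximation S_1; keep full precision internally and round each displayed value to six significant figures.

Integral: ∫_11^23 1/x^3 dx = 0.00318705.
½[f(11) + f(23)] = ½[0.000751315 + 8.21895e-05] = 0.000416752.
Running total after boundary: 0.00360380.
Correction k=1: B_{2}/2! · (f^{(1)}(23) − f^{(1)}(11)) = 1/12 · (-1.07204e-05 − (-0.000204904)) = 1.61820e-05.

S_1 ≈ 0.00361999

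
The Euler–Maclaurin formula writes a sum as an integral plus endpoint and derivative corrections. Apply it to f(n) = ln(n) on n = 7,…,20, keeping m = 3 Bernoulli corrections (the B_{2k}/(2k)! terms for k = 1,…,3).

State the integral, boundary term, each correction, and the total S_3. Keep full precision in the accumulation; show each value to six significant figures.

∫_7^20 ln(x) dx evaluates to 33.2933.
Boundary: ½(f(7) + f(20)) = ½(1.94591 + 2.99573) = 2.47082.
Running total after boundary: 35.7641.
Correction k=1: B_{2}/2! · (f^{(1)}(20) − f^{(1)}(7)) = 1/12 · (0.0500000 − 0.142857) = -0.00773810.
After k=1: 35.7564.
Correction k=2: B_{4}/4! · (f^{(3)}(20) − f^{(3)}(7)) = −1/720 · (0.000250000 − 0.00583090) = 7.75126e-06.
After k=2: 35.7564.
Correction k=3: B_{6}/6! · (f^{(5)}(20) − f^{(5)}(7)) = 1/30240 · (7.50000e-06 − 0.00142798) = -4.69734e-08.

S_3 ≈ 35.7564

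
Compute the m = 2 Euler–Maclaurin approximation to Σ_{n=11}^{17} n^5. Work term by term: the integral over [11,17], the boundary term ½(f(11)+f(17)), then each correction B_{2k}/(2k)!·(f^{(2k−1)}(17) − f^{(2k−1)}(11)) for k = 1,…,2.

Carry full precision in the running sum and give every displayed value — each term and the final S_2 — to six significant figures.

The integral term ∫_11^17 x^5 dx = 3.72767e+06.
½[f(11) + f(17)] = ½[161051 + 1.41986e+06] = 790454.
So far: 4.51812e+06.
Order-1 term: 1/12 · (417605 − 73205.0) = 28700.0.
After k=1: 4.54682e+06.
Order-2 term: −1/720 · (17340.0 − 7260.00) = -14.0000.

S_2 ≈ 4.54681e+06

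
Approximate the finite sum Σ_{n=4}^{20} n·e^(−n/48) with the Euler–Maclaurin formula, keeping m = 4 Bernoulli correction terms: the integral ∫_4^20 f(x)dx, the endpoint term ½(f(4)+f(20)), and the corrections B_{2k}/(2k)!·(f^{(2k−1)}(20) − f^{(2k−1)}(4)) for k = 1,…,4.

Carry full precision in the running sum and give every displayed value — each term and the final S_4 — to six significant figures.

S_4 ≈ 153.064

Integral: ∫_4^20 x·e^(−x/48) dx = 144.669.
½[f(4) + f(20)] = ½[3.68018 + 13.1848] = 8.43250.
So far: 153.102.
Order-1 term: 1/12 · (0.384557 − 0.843374) = -0.0382348.
After k=1: 153.064.
Order-2 term: −1/720 · (0.000739166 − 0.00116470) = 5.91016e-07.
After k=2: 153.064.
Order-3 term: 1/30240 · (5.69194e-07 − 8.52147e-07) = -9.35691e-12.
After k=3: 153.064.
Order-4 term: −1/1209600 · (3.54848e-10 − 5.20305e-10) = 1.36787e-16.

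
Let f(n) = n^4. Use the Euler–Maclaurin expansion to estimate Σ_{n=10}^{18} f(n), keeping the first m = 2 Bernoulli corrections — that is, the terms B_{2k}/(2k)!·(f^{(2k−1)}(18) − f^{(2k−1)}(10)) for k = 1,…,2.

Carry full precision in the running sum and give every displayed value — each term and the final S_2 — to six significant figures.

∫_10^18 x^4 dx evaluates to 357914.
Boundary: ½(f(10) + f(18)) = ½(10000.0 + 104976) = 57488.0.
So far: 415402.
Order-1 term: 1/12 · (23328.0 − 4000.00) = 1610.67.
Running total after k=1: 417012.
Order-2 term: −1/720 · (432.000 − 240.000) = -0.266667.

S_2 ≈ 417012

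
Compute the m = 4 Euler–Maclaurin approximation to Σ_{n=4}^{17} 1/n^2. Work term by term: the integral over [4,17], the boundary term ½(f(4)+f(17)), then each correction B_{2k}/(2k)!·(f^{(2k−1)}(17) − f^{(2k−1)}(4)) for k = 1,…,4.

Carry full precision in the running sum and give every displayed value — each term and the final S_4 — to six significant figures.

The integral term ∫_4^17 1/x^2 dx = 0.191176.
Endpoint term: (f(4) + f(17))/2 = (0.0625000 + 0.00346021)/2 = 0.0329801.
Integral + boundary = 0.224157.
Correction k=1: B_{2}/2! · (f^{(1)}(17) − f^{(1)}(4)) = 1/12 · (-0.000407083 − (-0.0312500)) = 0.00257024.
After k=1: 0.226727.
Correction k=2: B_{4}/4! · (f^{(3)}(17) − f^{(3)}(4)) = −1/720 · (-1.69031e-05 − (-0.0234375)) = -3.25286e-05.
After k=2: 0.226694.
Correction k=3: B_{6}/6! · (f^{(5)}(17) − f^{(5)}(4)) = 1/30240 · (-1.75465e-06 − (-0.0439453)) = 1.45316e-06.
After k=3: 0.226696.
Correction k=4: B_{8}/8! · (f^{(7)}(17) − f^{(7)}(4)) = −1/1209600 · (-3.40001e-07 − (-0.153809)) = -1.27156e-07.

S_4 ≈ 0.226696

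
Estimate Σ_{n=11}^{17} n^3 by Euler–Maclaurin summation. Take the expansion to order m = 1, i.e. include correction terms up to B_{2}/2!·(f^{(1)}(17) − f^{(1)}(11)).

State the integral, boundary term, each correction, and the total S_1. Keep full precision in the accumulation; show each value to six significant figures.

Integral: ∫_11^17 x^3 dx = 17220.0.
Boundary: ½(f(11) + f(17)) = ½(1331.00 + 4913.00) = 3122.00.
So far: 20342.0.
Correction k=1: B_{2}/2! · (f^{(1)}(17) − f^{(1)}(11)) = 1/12 · (867.000 − 363.000) = 42.0000.

S_1 ≈ 20384.0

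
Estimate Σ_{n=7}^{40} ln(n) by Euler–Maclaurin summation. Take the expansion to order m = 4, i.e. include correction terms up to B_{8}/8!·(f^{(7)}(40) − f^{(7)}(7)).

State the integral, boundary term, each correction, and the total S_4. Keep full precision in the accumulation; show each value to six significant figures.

The integral term ∫_7^40 ln(x) dx = 100.934.
½[f(7) + f(40)] = ½[1.94591 + 3.68888] = 2.81739.
Running total after boundary: 103.751.
Correction k=1: B_{2}/2! · (f^{(1)}(40) − f^{(1)}(7)) = 1/12 · (0.0250000 − 0.142857) = -0.00982143.
Partial sum through k=1: 103.741.
Correction k=2: B_{4}/4! · (f^{(3)}(40) − f^{(3)}(7)) = −1/720 · (3.12500e-05 − 0.00583090) = 8.05507e-06.
Partial sum through k=2: 103.741.
Correction k=3: B_{6}/6! · (f^{(5)}(40) − f^{(5)}(7)) = 1/30240 · (2.34375e-07 − 0.00142798) = -4.72137e-08.
Partial sum through k=3: 103.741.
Correction k=4: B_{8}/8! · (f^{(7)}(40) − f^{(7)}(7)) = −1/1209600 · (4.39453e-09 − 0.000874271) = 7.22774e-10.

S_4 ≈ 103.741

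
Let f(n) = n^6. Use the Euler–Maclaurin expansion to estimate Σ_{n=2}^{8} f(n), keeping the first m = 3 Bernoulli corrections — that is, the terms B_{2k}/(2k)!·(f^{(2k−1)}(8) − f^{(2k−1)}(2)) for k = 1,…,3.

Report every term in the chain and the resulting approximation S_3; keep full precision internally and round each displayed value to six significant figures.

∫_2^8 x^6 dx evaluates to 299575.
Boundary: ½(f(2) + f(8)) = ½(64.0000 + 262144) = 131104.
So far: 430679.
Order-1 term: 1/12 · (196608 − 192.000) = 16368.0.
After k=1: 447047.
Order-2 term: −1/720 · (61440.0 − 960.000) = -84.0000.
After k=2: 446963.
Order-3 term: 1/30240 · (5760.00 − 1440.00) = 0.142857.

S_3 ≈ 446963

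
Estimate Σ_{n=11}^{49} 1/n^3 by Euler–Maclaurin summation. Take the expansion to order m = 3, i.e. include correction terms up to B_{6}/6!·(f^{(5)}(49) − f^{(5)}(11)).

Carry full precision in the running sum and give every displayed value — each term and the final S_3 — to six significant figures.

Integral: ∫_11^49 1/x^3 dx = 0.00392398.
½[f(11) + f(49)] = ½[0.000751315 + 8.49986e-06] = 0.000379907.
So far: 0.00430389.
Order-1 term: 1/12 · (-5.20400e-07 − (-0.000204904)) = 1.70320e-05.
Running total after k=1: 0.00432092.
Order-2 term: −1/720 · (-4.33486e-09 − (-3.38684e-05)) = -4.70335e-08.
Running total after k=2: 0.00432088.
Order-3 term: 1/30240 · (-7.58284e-11 − (-1.17560e-05)) = 3.88754e-10.

S_3 ≈ 0.00432088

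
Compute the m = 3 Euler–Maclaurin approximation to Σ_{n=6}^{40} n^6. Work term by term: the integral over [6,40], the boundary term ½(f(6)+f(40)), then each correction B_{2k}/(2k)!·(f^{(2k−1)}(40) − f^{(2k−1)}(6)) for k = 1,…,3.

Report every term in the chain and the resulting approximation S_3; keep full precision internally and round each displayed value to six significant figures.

∫_6^40 x^6 dx evaluates to 2.34057e+10.
½[f(6) + f(40)] = ½[46656.0 + 4.09600e+09] = 2.04802e+09.
Integral + boundary = 2.54537e+10.
Correction k=1: B_{2}/2! · (f^{(1)}(40) − f^{(1)}(6)) = 1/12 · (6.14400e+08 − 46656.0) = 5.11961e+07.
After k=1: 2.55049e+10.
Correction k=2: B_{4}/4! · (f^{(3)}(40) − f^{(3)}(6)) = −1/720 · (7.68000e+06 − 25920.0) = -10630.7.
After k=2: 2.55049e+10.
Correction k=3: B_{6}/6! · (f^{(5)}(40) − f^{(5)}(6)) = 1/30240 · (28800.0 − 4320.00) = 0.809524.

S_3 ≈ 2.55049e+10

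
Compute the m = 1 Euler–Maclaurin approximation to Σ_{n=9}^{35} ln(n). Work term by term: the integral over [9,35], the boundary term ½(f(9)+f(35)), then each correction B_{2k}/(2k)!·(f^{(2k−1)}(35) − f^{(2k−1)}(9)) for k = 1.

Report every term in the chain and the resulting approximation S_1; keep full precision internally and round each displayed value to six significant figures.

S_1 ≈ 81.5316

∫_9^35 ln(x) dx evaluates to 78.6622.
Boundary: ½(f(9) + f(35)) = ½(2.19722 + 3.55535) = 2.87629.
Integral + boundary = 81.5384.
k=1: B_{2}/(2)! × [f^{(1)}(35) − f^{(1)}(9)] = 1/12 × (0.0285714 − 0.111111) = -0.00687831.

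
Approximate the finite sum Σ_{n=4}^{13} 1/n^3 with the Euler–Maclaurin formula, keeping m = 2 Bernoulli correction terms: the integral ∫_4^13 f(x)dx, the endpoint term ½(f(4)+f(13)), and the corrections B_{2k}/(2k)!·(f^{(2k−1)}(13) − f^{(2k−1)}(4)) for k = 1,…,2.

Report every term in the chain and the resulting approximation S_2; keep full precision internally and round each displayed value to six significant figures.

Integral: ∫_4^13 1/x^3 dx = 0.0282914.
½[f(4) + f(13)] = ½[0.0156250 + 0.000455166] = 0.00804008.
Integral + boundary = 0.0363315.
Order-1 term: 1/12 · (-0.000105038 − (-0.0117188)) = 0.000967809.
Running total after k=1: 0.0372993.
Order-2 term: −1/720 · (-1.24306e-05 − (-0.0146484)) = -2.03278e-05.

S_2 ≈ 0.0372790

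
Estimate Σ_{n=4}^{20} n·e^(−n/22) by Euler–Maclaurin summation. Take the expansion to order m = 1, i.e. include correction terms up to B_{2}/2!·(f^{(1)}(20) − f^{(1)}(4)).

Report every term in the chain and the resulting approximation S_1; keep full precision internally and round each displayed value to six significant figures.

S_1 ≈ 110.279

∫_4^20 x·e^(−x/22) dx evaluates to 104.636.
Endpoint term: (f(4) + f(20))/2 = (3.33501 + 8.05781)/2 = 5.69641.
So far: 110.332.
k=1: B_{2}/(2)! × [f^{(1)}(20) − f^{(1)}(4)] = 1/12 × (0.0366264 − 0.682161) = -0.0537946.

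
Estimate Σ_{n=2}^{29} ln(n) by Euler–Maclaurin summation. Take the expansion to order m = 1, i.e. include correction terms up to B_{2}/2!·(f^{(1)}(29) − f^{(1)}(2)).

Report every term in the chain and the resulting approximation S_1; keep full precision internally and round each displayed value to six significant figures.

Integral: ∫_2^29 ln(x) dx = 69.2653.
Boundary: ½(f(2) + f(29)) = ½(0.693147 + 3.36730) = 2.03022.
Running total after boundary: 71.2955.
Order-1 term: 1/12 · (0.0344828 − 0.500000) = -0.0387931.

S_1 ≈ 71.2567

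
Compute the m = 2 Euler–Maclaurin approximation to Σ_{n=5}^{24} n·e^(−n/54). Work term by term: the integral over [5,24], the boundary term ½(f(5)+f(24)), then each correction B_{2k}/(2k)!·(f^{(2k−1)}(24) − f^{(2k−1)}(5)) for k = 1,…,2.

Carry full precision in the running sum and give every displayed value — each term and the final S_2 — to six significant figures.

∫_5^24 x·e^(−x/54) dx evaluates to 203.594.
Boundary: ½(f(5) + f(24)) = ½(4.55782 + 15.3883) = 9.97308.
So far: 213.567.
Correction k=1: B_{2}/2! · (f^{(1)}(24) − f^{(1)}(5)) = 1/12 · (0.356211 − 0.827161) = -0.0392458.
Partial sum through k=1: 213.527.
Correction k=2: B_{4}/4! · (f^{(3)}(24) − f^{(3)}(5)) = −1/720 · (0.000561925 − 0.000908879) = 4.81881e-07.

S_2 ≈ 213.527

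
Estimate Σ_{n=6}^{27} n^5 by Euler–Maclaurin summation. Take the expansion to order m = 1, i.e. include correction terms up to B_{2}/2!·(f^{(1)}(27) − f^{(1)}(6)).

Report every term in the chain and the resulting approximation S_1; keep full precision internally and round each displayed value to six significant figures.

Integral: ∫_6^27 x^5 dx = 6.45623e+07.
Endpoint term: (f(6) + f(27))/2 = (7776.00 + 1.43489e+07)/2 = 7.17834e+06.
So far: 7.17406e+07.
k=1: B_{2}/(2)! × [f^{(1)}(27) − f^{(1)}(6)] = 1/12 × (2.65720e+06 − 6480.00) = 220894.

S_1 ≈ 7.19615e+07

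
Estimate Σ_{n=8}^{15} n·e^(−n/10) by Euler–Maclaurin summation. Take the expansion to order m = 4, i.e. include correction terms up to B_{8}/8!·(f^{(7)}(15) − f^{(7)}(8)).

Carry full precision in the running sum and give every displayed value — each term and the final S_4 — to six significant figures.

S_4 ≈ 28.5507

Integral: ∫_8^15 x·e^(−x/10) dx = 25.0967.
Boundary: ½(f(8) + f(15)) = ½(3.59463 + 3.34695) = 3.47079.
Integral + boundary = 28.5675.
k=1: B_{2}/(2)! × [f^{(1)}(15) − f^{(1)}(8)] = 1/12 × (-0.111565 − 0.0898658) = -0.0167859.
Partial sum through k=1: 28.5507.
k=2: B_{4}/(4)! × [f^{(3)}(15) − f^{(3)}(8)] = −1/720 × (0.00334695 − 0.00988524) = 9.08095e-06.
Partial sum through k=2: 28.5507.
k=3: B_{6}/(6)! × [f^{(5)}(15) − f^{(5)}(8)] = 1/30240 × (7.80956e-05 − 0.000188718) = -3.65816e-09.
Partial sum through k=3: 28.5507.
k=4: B_{8}/(8)! × [f^{(7)}(15) − f^{(7)}(8)] = −1/1209600 × (1.22722e-06 − 2.78584e-06) = 1.28854e-12.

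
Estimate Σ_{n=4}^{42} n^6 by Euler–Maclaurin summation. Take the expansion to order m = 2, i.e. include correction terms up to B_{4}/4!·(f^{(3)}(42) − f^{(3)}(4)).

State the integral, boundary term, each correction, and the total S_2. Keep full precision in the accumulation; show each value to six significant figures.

S_2 ≈ 3.57440e+10

The integral term ∫_4^42 x^6 dx = 3.29342e+10.
Boundary: ½(f(4) + f(42)) = ½(4096.00 + 5.48903e+09) = 2.74452e+09.
Integral + boundary = 3.56787e+10.
Order-1 term: 1/12 · (7.84147e+08 − 6144.00) = 6.53451e+07.
After k=1: 3.57441e+10.
Order-2 term: −1/720 · (8.89056e+06 − 7680.00) = -12337.3.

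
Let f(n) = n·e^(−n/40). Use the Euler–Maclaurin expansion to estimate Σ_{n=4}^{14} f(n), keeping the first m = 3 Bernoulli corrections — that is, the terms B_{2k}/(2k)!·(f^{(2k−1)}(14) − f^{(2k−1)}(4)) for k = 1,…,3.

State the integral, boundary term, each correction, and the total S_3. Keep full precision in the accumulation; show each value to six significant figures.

∫_4^14 x·e^(−x/40) dx evaluates to 70.3876.
Boundary: ½(f(4) + f(14)) = ½(3.61935 + 9.86563) = 6.74249.
Running total after boundary: 77.1301.
Correction k=1: B_{2}/2! · (f^{(1)}(14) − f^{(1)}(4)) = 1/12 · (0.458047 − 0.814354) = -0.0296922.
Partial sum through k=1: 77.1004.
Correction k=2: B_{4}/4! · (f^{(3)}(14) − f^{(3)}(4)) = −1/720 · (0.00116714 − 0.00164002) = 6.56775e-07.
Partial sum through k=2: 77.1004.
Correction k=3: B_{6}/6! · (f^{(5)}(14) − f^{(5)}(4)) = 1/30240 · (1.28000e-06 − 1.73192e-06) = -1.49443e-11.

S_3 ≈ 77.1004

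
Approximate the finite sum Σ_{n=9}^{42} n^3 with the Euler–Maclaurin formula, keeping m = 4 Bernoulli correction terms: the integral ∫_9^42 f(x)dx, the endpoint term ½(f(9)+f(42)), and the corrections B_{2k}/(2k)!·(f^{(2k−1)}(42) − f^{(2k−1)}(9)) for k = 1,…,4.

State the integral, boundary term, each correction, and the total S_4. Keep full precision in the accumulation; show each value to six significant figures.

S_4 ≈ 814113

∫_9^42 x^3 dx evaluates to 776284.
½[f(9) + f(42)] = ½[729.000 + 74088.0] = 37408.5.
Running total after boundary: 813692.
Correction k=1: B_{2}/2! · (f^{(1)}(42) − f^{(1)}(9)) = 1/12 · (5292.00 − 243.000) = 420.750.
After k=1: 814113.
Correction k=2: B_{4}/4! · (f^{(3)}(42) − f^{(3)}(9)) = −1/720 · (6.00000 − 6.00000) = 0.00000.
After k=2: 814113.
Correction k=3: B_{6}/6! · (f^{(5)}(42) − f^{(5)}(9)) = 1/30240 · (0.00000 − 0.00000) = 0.00000.
After k=3: 814113.
Correction k=4: B_{8}/8! · (f^{(7)}(42) − f^{(7)}(9)) = −1/1209600 · (0.00000 − 0.00000) = 0.00000.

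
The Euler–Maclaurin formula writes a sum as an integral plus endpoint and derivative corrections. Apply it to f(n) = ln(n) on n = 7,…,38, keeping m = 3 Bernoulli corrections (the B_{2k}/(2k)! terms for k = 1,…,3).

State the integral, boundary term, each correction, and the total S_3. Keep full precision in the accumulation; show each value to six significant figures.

Integral: ∫_7^38 ln(x) dx = 93.6069.
½[f(7) + f(38)] = ½[1.94591 + 3.63759] = 2.79175.
So far: 96.3987.
Order-1 term: 1/12 · (0.0263158 − 0.142857) = -0.00971178.
Running total after k=1: 96.3889.
Order-2 term: −1/720 · (3.64485e-05 − 0.00583090) = 8.04785e-06.
Running total after k=2: 96.3889.
Order-3 term: 1/30240 · (3.02896e-07 − 0.00142798) = -4.72114e-08.

S_3 ≈ 96.3889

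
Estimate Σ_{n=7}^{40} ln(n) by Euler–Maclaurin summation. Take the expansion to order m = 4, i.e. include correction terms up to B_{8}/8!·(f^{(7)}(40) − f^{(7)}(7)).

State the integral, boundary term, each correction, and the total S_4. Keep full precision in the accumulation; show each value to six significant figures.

S_4 ≈ 103.741

Integral: ∫_7^40 ln(x) dx = 100.934.
Endpoint term: (f(7) + f(40))/2 = (1.94591 + 3.68888)/2 = 2.81739.
So far: 103.751.
Order-1 term: 1/12 · (0.0250000 − 0.142857) = -0.00982143.
After k=1: 103.741.
Order-2 term: −1/720 · (3.12500e-05 − 0.00583090) = 8.05507e-06.
After k=2: 103.741.
Order-3 term: 1/30240 · (2.34375e-07 − 0.00142798) = -4.72137e-08.
After k=3: 103.741.
Order-4 term: −1/1209600 · (4.39453e-09 − 0.000874271) = 7.22774e-10.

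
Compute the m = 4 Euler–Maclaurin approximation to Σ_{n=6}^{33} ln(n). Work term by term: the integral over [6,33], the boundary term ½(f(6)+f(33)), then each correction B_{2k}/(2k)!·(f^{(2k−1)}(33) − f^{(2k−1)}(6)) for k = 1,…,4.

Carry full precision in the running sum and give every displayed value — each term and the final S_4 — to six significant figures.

S_4 ≈ 80.2670

The integral term ∫_6^33 ln(x) dx = 77.6342.
Endpoint term: (f(6) + f(33))/2 = (1.79176 + 3.49651)/2 = 2.64413.
So far: 80.2783.
k=1: B_{2}/(2)! × [f^{(1)}(33) − f^{(1)}(6)] = 1/12 × (0.0303030 − 0.166667) = -0.0113636.
Partial sum through k=1: 80.2670.
k=2: B_{4}/(4)! × [f^{(3)}(33) − f^{(3)}(6)] = −1/720 × (5.56529e-05 − 0.00925926) = 1.27828e-05.
Partial sum through k=2: 80.2670.
k=3: B_{6}/(6)! × [f^{(5)}(33) − f^{(5)}(6)] = 1/30240 × (6.13256e-07 − 0.00308642) = -1.02044e-07.
Partial sum through k=3: 80.2670.
k=4: B_{8}/(8)! × [f^{(7)}(33) − f^{(7)}(6)] = −1/1209600 × (1.68941e-08 − 0.00257202) = 2.12632e-09.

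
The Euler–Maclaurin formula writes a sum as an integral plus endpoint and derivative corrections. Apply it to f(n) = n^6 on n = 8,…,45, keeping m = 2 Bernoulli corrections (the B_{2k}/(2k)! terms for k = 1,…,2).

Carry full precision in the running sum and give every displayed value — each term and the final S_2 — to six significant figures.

S_2 ≈ 5.76253e+10

The integral term ∫_8^45 x^6 dx = 5.33811e+10.
Boundary: ½(f(8) + f(45)) = ½(262144 + 8.30377e+09) = 4.15201e+09.
So far: 5.75331e+10.
Correction k=1: B_{2}/2! · (f^{(1)}(45) − f^{(1)}(8)) = 1/12 · (1.10717e+09 − 196608) = 9.22477e+07.
Partial sum through k=1: 5.76253e+10.
Correction k=2: B_{4}/4! · (f^{(3)}(45) − f^{(3)}(8)) = −1/720 · (1.09350e+07 − 61440.0) = -15102.2.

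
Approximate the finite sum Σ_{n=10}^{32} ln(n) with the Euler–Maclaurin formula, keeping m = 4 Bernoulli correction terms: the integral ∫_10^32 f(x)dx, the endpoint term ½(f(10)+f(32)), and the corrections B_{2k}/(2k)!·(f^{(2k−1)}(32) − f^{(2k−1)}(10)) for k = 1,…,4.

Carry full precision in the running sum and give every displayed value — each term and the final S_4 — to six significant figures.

S_4 ≈ 68.7561

∫_10^32 ln(x) dx evaluates to 65.8777.
½[f(10) + f(32)] = ½[2.30259 + 3.46574] = 2.88416.
Running total after boundary: 68.7619.
Order-1 term: 1/12 · (0.0312500 − 0.100000) = -0.00572917.
Running total after k=1: 68.7561.
Order-2 term: −1/720 · (6.10352e-05 − 0.00200000) = 2.69301e-06.
Running total after k=2: 68.7561.
Order-3 term: 1/30240 · (7.15256e-07 − 0.000240000) = -7.91286e-09.
Running total after k=3: 68.7561.
Order-4 term: −1/1209600 · (2.09548e-08 − 7.20000e-05) = 5.95065e-11.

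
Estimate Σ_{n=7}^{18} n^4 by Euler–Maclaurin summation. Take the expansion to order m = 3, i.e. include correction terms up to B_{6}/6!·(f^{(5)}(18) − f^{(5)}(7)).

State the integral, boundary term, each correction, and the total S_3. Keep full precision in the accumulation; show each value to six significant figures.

Integral: ∫_7^18 x^4 dx = 374552.
Endpoint term: (f(7) + f(18))/2 = (2401.00 + 104976)/2 = 53688.5.
So far: 428241.
Order-1 term: 1/12 · (23328.0 − 1372.00) = 1829.67.
Partial sum through k=1: 430070.
Order-2 term: −1/720 · (432.000 − 168.000) = -0.366667.
Partial sum through k=2: 430070.
Order-3 term: 1/30240 · (0.00000 − 0.00000) = 0.00000.

S_3 ≈ 430070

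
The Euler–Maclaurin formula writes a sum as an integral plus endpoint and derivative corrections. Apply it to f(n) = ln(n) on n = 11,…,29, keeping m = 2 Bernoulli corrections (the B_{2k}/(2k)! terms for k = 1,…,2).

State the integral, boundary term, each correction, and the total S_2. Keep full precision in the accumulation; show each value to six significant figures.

S_2 ≈ 56.1526

Integral: ∫_11^29 ln(x) dx = 53.2747.
Boundary: ½(f(11) + f(29)) = ½(2.39790 + 3.36730) = 2.88260.
So far: 56.1573.
Order-1 term: 1/12 · (0.0344828 − 0.0909091) = -0.00470219.
After k=1: 56.1526.
Order-2 term: −1/720 · (8.20042e-05 − 0.00150263) = 1.97309e-06.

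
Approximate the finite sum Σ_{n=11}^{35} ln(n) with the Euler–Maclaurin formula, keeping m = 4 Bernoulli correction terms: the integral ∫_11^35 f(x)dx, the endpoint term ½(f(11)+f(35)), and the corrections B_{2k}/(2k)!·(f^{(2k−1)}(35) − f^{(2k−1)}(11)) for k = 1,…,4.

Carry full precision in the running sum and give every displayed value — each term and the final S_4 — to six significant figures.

S_4 ≈ 77.0318

The integral term ∫_11^35 ln(x) dx = 74.0603.
Boundary: ½(f(11) + f(35)) = ½(2.39790 + 3.55535) = 2.97662.
Integral + boundary = 77.0370.
Correction k=1: B_{2}/2! · (f^{(1)}(35) − f^{(1)}(11)) = 1/12 · (0.0285714 − 0.0909091) = -0.00519481.
Partial sum through k=1: 77.0318.
Correction k=2: B_{4}/4! · (f^{(3)}(35) − f^{(3)}(11)) = −1/720 · (4.66472e-05 − 0.00150263) = 2.02220e-06.
Partial sum through k=2: 77.0318.
Correction k=3: B_{6}/6! · (f^{(5)}(35) − f^{(5)}(11)) = 1/30240 · (4.56952e-07 − 0.000149021) = -4.91284e-09.
Partial sum through k=3: 77.0318.
Correction k=4: B_{8}/8! · (f^{(7)}(35) − f^{(7)}(11)) = −1/1209600 · (1.11907e-08 − 3.69474e-05) = 3.05359e-11.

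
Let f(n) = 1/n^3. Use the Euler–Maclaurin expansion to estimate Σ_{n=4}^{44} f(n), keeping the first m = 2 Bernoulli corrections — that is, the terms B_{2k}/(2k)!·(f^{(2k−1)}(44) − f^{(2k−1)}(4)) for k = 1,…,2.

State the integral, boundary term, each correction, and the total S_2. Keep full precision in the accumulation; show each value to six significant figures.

Integral: ∫_4^44 1/x^3 dx = 0.0309917.
½[f(4) + f(44)] = ½[0.0156250 + 1.17393e-05] = 0.00781837.
Running total after boundary: 0.0388101.
Correction k=1: B_{2}/2! · (f^{(1)}(44) − f^{(1)}(4)) = 1/12 · (-8.00406e-07 − (-0.0117188)) = 0.000976496.
After k=1: 0.0397866.
Correction k=2: B_{4}/4! · (f^{(3)}(44) − f^{(3)}(4)) = −1/720 · (-8.26866e-09 − (-0.0146484)) = -2.03450e-05.

S_2 ≈ 0.0397663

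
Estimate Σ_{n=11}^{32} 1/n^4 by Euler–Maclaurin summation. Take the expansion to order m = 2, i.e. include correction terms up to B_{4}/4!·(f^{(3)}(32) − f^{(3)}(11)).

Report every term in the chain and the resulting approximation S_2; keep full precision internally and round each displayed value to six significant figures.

S_2 ≈ 0.000276945

The integral term ∫_11^32 1/x^4 dx = 0.000240266.
Boundary: ½(f(11) + f(32)) = ½(6.83013e-05 + 9.53674e-07) = 3.46275e-05.
So far: 0.000274893.
k=1: B_{2}/(2)! × [f^{(1)}(32) − f^{(1)}(11)] = 1/12 × (-1.19209e-07 − (-2.48369e-05)) = 2.05980e-06.
After k=1: 0.000276953.
k=2: B_{4}/(4)! × [f^{(3)}(32) − f^{(3)}(11)] = −1/720 × (-3.49246e-09 − (-6.15790e-06)) = -8.54778e-09.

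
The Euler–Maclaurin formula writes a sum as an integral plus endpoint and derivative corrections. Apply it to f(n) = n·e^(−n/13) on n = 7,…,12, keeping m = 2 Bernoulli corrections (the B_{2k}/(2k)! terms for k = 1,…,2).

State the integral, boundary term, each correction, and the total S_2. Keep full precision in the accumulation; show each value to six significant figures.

∫_7^12 x·e^(−x/13) dx evaluates to 22.6270.
Endpoint term: (f(7) + f(12))/2 = (4.08552 + 4.76754)/2 = 4.42653.
Integral + boundary = 27.0536.
Correction k=1: B_{2}/2! · (f^{(1)}(12) − f^{(1)}(7)) = 1/12 · (0.0305611 − 0.269375) = -0.0199011.
Partial sum through k=1: 27.0337.
Correction k=2: B_{4}/4! · (f^{(3)}(12) − f^{(3)}(7)) = −1/720 · (0.00488255 − 0.00850098) = 5.02560e-06.

S_2 ≈ 27.0337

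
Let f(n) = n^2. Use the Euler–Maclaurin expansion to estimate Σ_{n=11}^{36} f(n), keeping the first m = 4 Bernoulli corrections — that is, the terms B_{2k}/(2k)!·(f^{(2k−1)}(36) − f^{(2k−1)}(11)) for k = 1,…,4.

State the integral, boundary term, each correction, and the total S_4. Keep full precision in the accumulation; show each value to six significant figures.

S_4 ≈ 15821.0

The integral term ∫_11^36 x^2 dx = 15108.3.
Endpoint term: (f(11) + f(36))/2 = (121.000 + 1296.00)/2 = 708.500.
So far: 15816.8.
Order-1 term: 1/12 · (72.0000 − 22.0000) = 4.16667.
Partial sum through k=1: 15821.0.
Order-2 term: −1/720 · (0.00000 − 0.00000) = 0.00000.
Partial sum through k=2: 15821.0.
Order-3 term: 1/30240 · (0.00000 − 0.00000) = 0.00000.
Partial sum through k=3: 15821.0.
Order-4 term: −1/1209600 · (0.00000 − 0.00000) = 0.00000.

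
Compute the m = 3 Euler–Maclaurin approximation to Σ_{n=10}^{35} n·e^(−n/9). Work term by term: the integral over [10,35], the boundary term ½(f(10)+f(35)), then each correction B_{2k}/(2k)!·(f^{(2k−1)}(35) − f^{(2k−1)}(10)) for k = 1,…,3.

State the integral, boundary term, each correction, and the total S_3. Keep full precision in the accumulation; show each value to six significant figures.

S_3 ≈ 50.1889

Integral: ∫_10^35 x·e^(−x/9) dx = 48.1866.
½[f(10) + f(35)] = ½[3.29193 + 0.716383] = 2.00416.
Integral + boundary = 50.1908.
Order-1 term: 1/12 · (-0.0591300 − (-0.0365770)) = -0.00187942.
Partial sum through k=1: 50.1889.
Order-2 term: −1/720 · (-0.000224615 − 0.00767665) = 1.09740e-05.
Partial sum through k=2: 50.1889.
Order-3 term: 1/30240 · (3.46629e-06 − 0.000195122) = -6.33782e-09.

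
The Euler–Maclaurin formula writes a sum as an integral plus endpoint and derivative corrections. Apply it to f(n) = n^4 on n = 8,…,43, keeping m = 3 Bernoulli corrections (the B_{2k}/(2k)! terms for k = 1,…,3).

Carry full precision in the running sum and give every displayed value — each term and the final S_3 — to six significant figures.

S_3 ≈ 3.11329e+07

The integral term ∫_8^43 x^4 dx = 2.93951e+07.
Endpoint term: (f(8) + f(43))/2 = (4096.00 + 3.41880e+06)/2 = 1.71145e+06.
Running total after boundary: 3.11066e+07.
Order-1 term: 1/12 · (318028 − 2048.00) = 26331.7.
Partial sum through k=1: 3.11329e+07.
Order-2 term: −1/720 · (1032.00 − 192.000) = -1.16667.
Partial sum through k=2: 3.11329e+07.
Order-3 term: 1/30240 · (0.00000 − 0.00000) = 0.00000.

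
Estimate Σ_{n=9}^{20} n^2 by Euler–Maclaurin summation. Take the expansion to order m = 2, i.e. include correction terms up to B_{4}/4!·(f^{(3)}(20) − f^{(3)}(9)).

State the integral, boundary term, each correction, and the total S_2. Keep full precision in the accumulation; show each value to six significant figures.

S_2 ≈ 2666.00

The integral term ∫_9^20 x^2 dx = 2423.67.
½[f(9) + f(20)] = ½[81.0000 + 400.000] = 240.500.
Integral + boundary = 2664.17.
Correction k=1: B_{2}/2! · (f^{(1)}(20) − f^{(1)}(9)) = 1/12 · (40.0000 − 18.0000) = 1.83333.
Running total after k=1: 2666.00.
Correction k=2: B_{4}/4! · (f^{(3)}(20) − f^{(3)}(9)) = −1/720 · (0.00000 − 0.00000) = 0.00000.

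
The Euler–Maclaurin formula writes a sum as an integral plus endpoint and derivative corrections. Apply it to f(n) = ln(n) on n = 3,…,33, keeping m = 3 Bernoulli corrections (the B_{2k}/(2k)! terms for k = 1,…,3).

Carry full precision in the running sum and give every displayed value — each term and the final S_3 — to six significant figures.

S_3 ≈ 84.3613

Integral: ∫_3^33 ln(x) dx = 82.0889.
Endpoint term: (f(3) + f(33))/2 = (1.09861 + 3.49651)/2 = 2.29756.
Running total after boundary: 84.3865.
k=1: B_{2}/(2)! × [f^{(1)}(33) − f^{(1)}(3)] = 1/12 × (0.0303030 − 0.333333) = -0.0252525.
Partial sum through k=1: 84.3612.
k=2: B_{4}/(4)! × [f^{(3)}(33) − f^{(3)}(3)] = −1/720 × (5.56529e-05 − 0.0740741) = 0.000102803.
Partial sum through k=2: 84.3613.
k=3: B_{6}/(6)! × [f^{(5)}(33) − f^{(5)}(3)] = 1/30240 × (6.13256e-07 − 0.0987654) = -3.26603e-06.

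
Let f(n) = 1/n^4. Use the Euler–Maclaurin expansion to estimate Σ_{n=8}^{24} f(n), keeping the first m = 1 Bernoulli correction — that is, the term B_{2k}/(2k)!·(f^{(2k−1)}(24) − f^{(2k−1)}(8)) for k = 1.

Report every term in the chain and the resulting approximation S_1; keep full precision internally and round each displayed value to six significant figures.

The integral term ∫_8^24 1/x^4 dx = 0.000626929.
Endpoint term: (f(8) + f(24))/2 = (0.000244141 + 3.01408e-06)/2 = 0.000123577.
So far: 0.000750506.
Correction k=1: B_{2}/2! · (f^{(1)}(24) − f^{(1)}(8)) = 1/12 · (-5.02347e-07 − (-0.000122070)) = 1.01307e-05.

S_1 ≈ 0.000760637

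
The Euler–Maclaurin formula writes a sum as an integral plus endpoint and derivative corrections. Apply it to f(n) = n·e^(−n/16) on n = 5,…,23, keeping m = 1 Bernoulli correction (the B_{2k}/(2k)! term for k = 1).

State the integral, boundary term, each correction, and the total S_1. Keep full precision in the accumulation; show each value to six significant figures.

Integral: ∫_5^23 x·e^(−x/16) dx = 97.6099.
Endpoint term: (f(5) + f(23))/2 = (3.65808 + 5.46298)/2 = 4.56053.
Running total after boundary: 102.170.
k=1: B_{2}/(2)! × [f^{(1)}(23) − f^{(1)}(5)] = 1/12 × (-0.103915 − 0.502986) = -0.0505751.

S_1 ≈ 102.120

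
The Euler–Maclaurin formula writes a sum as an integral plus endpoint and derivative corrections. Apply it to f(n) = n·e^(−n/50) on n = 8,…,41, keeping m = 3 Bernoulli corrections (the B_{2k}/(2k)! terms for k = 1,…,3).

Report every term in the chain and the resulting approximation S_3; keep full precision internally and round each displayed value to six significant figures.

The integral term ∫_8^41 x·e^(−x/50) dx = 467.253.
½[f(8) + f(41)] = ½[6.81715 + 18.0577] = 12.4374.
So far: 479.690.
Order-1 term: 1/12 · (0.0792777 − 0.715801) = -0.0530436.
Running total after k=1: 479.637.
Order-2 term: −1/720 · (0.000384056 − 0.000968035) = 8.11082e-07.
Running total after k=2: 479.637.
Order-3 term: 1/30240 · (2.94561e-07 − 6.59900e-07) = -1.20813e-11.

S_3 ≈ 479.637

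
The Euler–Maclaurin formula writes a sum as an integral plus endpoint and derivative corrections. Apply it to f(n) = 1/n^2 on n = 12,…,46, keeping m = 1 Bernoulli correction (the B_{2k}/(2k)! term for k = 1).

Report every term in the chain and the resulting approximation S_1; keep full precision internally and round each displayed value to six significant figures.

S_1 ≈ 0.0653975

The integral term ∫_12^46 1/x^2 dx = 0.0615942.
Endpoint term: (f(12) + f(46))/2 = (0.00694444 + 0.000472590)/2 = 0.00370852.
So far: 0.0653027.
Order-1 term: 1/12 · (-2.05474e-05 − (-0.00115741)) = 9.47383e-05.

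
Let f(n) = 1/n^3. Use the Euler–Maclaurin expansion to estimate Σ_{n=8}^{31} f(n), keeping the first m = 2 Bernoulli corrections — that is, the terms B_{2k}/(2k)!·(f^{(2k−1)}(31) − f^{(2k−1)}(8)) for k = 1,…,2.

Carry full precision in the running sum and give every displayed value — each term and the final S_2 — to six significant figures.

The integral term ∫_8^31 1/x^3 dx = 0.00729221.
Boundary: ½(f(8) + f(31)) = ½(0.00195312 + 3.35672e-05) = 0.000993346.
So far: 0.00828555.
Correction k=1: B_{2}/2! · (f^{(1)}(31) − f^{(1)}(8)) = 1/12 · (-3.24844e-06 − (-0.000732422)) = 6.07645e-05.
Partial sum through k=1: 0.00834632.
Correction k=2: B_{4}/4! · (f^{(3)}(31) − f^{(3)}(8)) = −1/720 · (-6.76054e-08 − (-0.000228882)) = -3.17798e-07.

S_2 ≈ 0.00834600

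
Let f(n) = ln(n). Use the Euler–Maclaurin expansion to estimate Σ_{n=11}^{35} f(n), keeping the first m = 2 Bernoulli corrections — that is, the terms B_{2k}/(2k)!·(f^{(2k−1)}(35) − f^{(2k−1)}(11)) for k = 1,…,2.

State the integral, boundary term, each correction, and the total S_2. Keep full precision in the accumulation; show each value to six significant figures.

S_2 ≈ 77.0318

∫_11^35 ln(x) dx evaluates to 74.0603.
½[f(11) + f(35)] = ½[2.39790 + 3.55535] = 2.97662.
So far: 77.0370.
Correction k=1: B_{2}/2! · (f^{(1)}(35) − f^{(1)}(11)) = 1/12 · (0.0285714 − 0.0909091) = -0.00519481.
After k=1: 77.0318.
Correction k=2: B_{4}/4! · (f^{(3)}(35) − f^{(3)}(11)) = −1/720 · (4.66472e-05 − 0.00150263) = 2.02220e-06.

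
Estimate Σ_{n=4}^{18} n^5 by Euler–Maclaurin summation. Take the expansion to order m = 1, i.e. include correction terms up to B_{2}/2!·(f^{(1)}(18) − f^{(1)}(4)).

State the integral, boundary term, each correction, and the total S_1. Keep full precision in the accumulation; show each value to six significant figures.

Integral: ∫_4^18 x^5 dx = 5.66802e+06.
Endpoint term: (f(4) + f(18))/2 = (1024.00 + 1.88957e+06)/2 = 945296.
Running total after boundary: 6.61332e+06.
Correction k=1: B_{2}/2! · (f^{(1)}(18) − f^{(1)}(4)) = 1/12 · (524880 − 1280.00) = 43633.3.

S_1 ≈ 6.65695e+06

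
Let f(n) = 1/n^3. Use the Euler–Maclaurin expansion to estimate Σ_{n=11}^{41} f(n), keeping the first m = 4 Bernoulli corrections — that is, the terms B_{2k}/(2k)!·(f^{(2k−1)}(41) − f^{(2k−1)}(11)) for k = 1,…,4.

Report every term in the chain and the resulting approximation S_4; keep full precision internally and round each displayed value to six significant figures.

S_4 ≈ 0.00423464

The integral term ∫_11^41 1/x^3 dx = 0.00383479.
Boundary: ½(f(11) + f(41)) = ½(0.000751315 + 1.45094e-05) = 0.000382912.
Integral + boundary = 0.00421770.
Order-1 term: 1/12 · (-1.06166e-06 − (-0.000204904)) = 1.69869e-05.
Running total after k=1: 0.00423469.
Order-2 term: −1/720 · (-1.26313e-08 − (-3.38684e-05)) = -4.70220e-08.
Running total after k=2: 0.00423464.
Order-3 term: 1/30240 · (-3.15595e-10 − (-1.17560e-05)) = 3.88746e-10.
Running total after k=3: 0.00423464.
Order-4 term: −1/1209600 · (-1.35174e-11 − (-6.99530e-06)) = -5.78314e-12.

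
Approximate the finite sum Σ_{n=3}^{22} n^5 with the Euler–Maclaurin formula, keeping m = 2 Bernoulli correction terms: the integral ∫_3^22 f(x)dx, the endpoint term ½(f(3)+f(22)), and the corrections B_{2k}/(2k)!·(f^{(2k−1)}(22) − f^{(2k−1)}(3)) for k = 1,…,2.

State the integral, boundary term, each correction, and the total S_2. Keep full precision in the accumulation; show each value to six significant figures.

The integral term ∫_3^22 x^5 dx = 1.88965e+07.
Endpoint term: (f(3) + f(22))/2 = (243.000 + 5.15363e+06)/2 = 2.57694e+06.
Running total after boundary: 2.14735e+07.
k=1: B_{2}/(2)! × [f^{(1)}(22) − f^{(1)}(3)] = 1/12 × (1.17128e+06 − 405.000) = 97572.9.
Running total after k=1: 2.15710e+07.
k=2: B_{4}/(4)! × [f^{(3)}(22) − f^{(3)}(3)] = −1/720 × (29040.0 − 540.000) = -39.5833.

S_2 ≈ 2.15710e+07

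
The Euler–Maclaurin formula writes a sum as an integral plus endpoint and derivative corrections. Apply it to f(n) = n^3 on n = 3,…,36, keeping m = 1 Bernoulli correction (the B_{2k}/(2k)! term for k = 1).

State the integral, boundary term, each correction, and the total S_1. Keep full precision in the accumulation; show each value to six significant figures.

S_1 ≈ 443547

Integral: ∫_3^36 x^3 dx = 419884.
Endpoint term: (f(3) + f(36))/2 = (27.0000 + 46656.0)/2 = 23341.5.
Running total after boundary: 443225.
Correction k=1: B_{2}/2! · (f^{(1)}(36) − f^{(1)}(3)) = 1/12 · (3888.00 − 27.0000) = 321.750.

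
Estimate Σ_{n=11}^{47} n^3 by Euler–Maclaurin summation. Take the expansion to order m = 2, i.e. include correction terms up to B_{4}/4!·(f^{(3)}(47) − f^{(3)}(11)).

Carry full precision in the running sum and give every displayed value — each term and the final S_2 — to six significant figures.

S_2 ≈ 1.26936e+06

∫_11^47 x^3 dx evaluates to 1.21626e+06.
Endpoint term: (f(11) + f(47))/2 = (1331.00 + 103823)/2 = 52577.0.
So far: 1.26884e+06.
k=1: B_{2}/(2)! × [f^{(1)}(47) − f^{(1)}(11)] = 1/12 × (6627.00 − 363.000) = 522.000.
Running total after k=1: 1.26936e+06.
k=2: B_{4}/(4)! × [f^{(3)}(47) − f^{(3)}(11)] = −1/720 × (6.00000 − 6.00000) = 0.00000.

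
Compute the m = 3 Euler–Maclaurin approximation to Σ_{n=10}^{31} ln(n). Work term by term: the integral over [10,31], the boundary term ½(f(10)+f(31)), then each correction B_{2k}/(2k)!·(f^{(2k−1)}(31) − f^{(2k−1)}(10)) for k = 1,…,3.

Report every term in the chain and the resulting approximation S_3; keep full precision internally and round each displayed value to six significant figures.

S_3 ≈ 65.2904

The integral term ∫_10^31 ln(x) dx = 62.4278.
Boundary: ½(f(10) + f(31)) = ½(2.30259 + 3.43399) = 2.86829.
So far: 65.2960.
Correction k=1: B_{2}/2! · (f^{(1)}(31) − f^{(1)}(10)) = 1/12 · (0.0322581 − 0.100000) = -0.00564516.
Partial sum through k=1: 65.2904.
Correction k=2: B_{4}/4! · (f^{(3)}(31) − f^{(3)}(10)) = −1/720 · (6.71344e-05 − 0.00200000) = 2.68454e-06.
Partial sum through k=2: 65.2904.
Correction k=3: B_{6}/6! · (f^{(5)}(31) − f^{(5)}(10)) = 1/30240 · (8.38306e-07 − 0.000240000) = -7.90879e-09.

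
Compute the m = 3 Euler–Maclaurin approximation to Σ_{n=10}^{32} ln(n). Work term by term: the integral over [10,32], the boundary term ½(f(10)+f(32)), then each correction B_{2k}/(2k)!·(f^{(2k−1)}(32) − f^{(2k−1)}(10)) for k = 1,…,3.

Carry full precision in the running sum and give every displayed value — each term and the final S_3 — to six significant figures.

S_3 ≈ 68.7561

The integral term ∫_10^32 ln(x) dx = 65.8777.
Boundary: ½(f(10) + f(32)) = ½(2.30259 + 3.46574) = 2.88416.
Running total after boundary: 68.7619.
Order-1 term: 1/12 · (0.0312500 − 0.100000) = -0.00572917.
Partial sum through k=1: 68.7561.
Order-2 term: −1/720 · (6.10352e-05 − 0.00200000) = 2.69301e-06.
Partial sum through k=2: 68.7561.
Order-3 term: 1/30240 · (7.15256e-07 − 0.000240000) = -7.91286e-09.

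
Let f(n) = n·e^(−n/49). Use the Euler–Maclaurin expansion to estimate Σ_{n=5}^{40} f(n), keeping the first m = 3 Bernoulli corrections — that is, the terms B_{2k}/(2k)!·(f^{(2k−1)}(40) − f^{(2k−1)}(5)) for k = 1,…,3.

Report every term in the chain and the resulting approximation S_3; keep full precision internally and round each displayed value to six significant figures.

S_3 ≈ 472.565

The integral term ∫_5^40 x·e^(−x/49) dx = 461.528.
½[f(5) + f(40)] = ½[4.51496 + 17.6821] = 11.0985.
So far: 472.626.
k=1: B_{2}/(2)! × [f^{(1)}(40) − f^{(1)}(5)] = 1/12 × (0.0811933 − 0.810851) = -0.0608048.
Running total after k=1: 472.565.
k=2: B_{4}/(4)! × [f^{(3)}(40) − f^{(3)}(5)] = −1/720 × (0.000402040 − 0.00108989) = 9.55353e-07.
Running total after k=2: 472.565.
k=3: B_{6}/(6)! × [f^{(5)}(40) − f^{(5)}(5)] = 1/30240 × (3.20810e-07 − 7.67211e-07) = -1.47620e-11.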